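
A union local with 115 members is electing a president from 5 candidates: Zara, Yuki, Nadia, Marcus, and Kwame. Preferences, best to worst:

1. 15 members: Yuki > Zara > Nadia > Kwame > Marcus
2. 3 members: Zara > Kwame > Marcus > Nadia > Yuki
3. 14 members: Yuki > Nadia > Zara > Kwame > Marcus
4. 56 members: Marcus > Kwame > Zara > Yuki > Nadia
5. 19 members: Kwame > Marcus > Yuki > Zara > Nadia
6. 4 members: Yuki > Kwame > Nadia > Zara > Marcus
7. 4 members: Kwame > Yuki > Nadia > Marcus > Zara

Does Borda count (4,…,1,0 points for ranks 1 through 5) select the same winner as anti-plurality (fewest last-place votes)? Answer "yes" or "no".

Borda — scores: Zara 220, Yuki 238, Nadia 91, Marcus 291, Kwame 310. Winner: Kwame.
Anti-plurality — last-place votes: Zara 4, Yuki 3, Nadia 75, Marcus 33, Kwame 0. Winner: Kwame.
The two methods agree.

yes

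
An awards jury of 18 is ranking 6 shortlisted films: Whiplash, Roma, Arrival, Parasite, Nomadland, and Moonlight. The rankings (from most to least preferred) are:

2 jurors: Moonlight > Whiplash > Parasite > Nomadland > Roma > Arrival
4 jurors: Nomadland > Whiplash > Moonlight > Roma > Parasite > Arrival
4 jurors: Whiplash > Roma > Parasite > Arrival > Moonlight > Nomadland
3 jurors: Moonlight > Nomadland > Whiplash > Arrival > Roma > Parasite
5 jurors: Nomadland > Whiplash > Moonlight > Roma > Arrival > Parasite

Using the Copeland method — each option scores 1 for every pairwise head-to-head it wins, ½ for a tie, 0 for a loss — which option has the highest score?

Nomadland

Whiplash: beats Roma, Arrival, Parasite, and Moonlight; loses to Nomadland → score 4.
Roma: beats Arrival and Parasite; loses to Whiplash, Nomadland, and Moonlight → score 2.
Arrival: loses to Whiplash, Roma, Parasite, Nomadland, and Moonlight → score 0.
Parasite: beats Arrival; loses to Whiplash, Roma, Nomadland, and Moonlight → score 1.
Nomadland: beats Whiplash, Roma, Arrival, and Parasite; ties Moonlight → score 4.5.
Moonlight: beats Roma, Arrival, and Parasite; ties Nomadland; loses to Whiplash → score 3.5.
Nomadland has the best pairwise record.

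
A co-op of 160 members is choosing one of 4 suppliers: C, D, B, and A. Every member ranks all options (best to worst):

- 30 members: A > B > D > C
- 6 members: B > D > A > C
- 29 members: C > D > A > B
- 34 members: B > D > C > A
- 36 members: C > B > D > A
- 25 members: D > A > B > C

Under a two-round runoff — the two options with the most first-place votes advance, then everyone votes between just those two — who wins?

B

Round 1 first-place votes: C 65, D 25, B 40, A 30.
C and B advance.
Runoff: C is preferred to B by 65 voters; B by 95.
B wins the runoff.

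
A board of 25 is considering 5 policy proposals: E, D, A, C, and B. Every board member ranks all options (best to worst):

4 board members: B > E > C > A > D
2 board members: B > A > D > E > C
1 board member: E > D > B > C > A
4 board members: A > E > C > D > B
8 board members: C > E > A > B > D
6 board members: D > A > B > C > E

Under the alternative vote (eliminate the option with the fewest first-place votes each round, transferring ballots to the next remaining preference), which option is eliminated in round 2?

Round 1: E 1, D 6, A 4, C 8, B 6. Eliminate E.
Round 2: D 7, A 4, C 8, B 6. Eliminate A.

A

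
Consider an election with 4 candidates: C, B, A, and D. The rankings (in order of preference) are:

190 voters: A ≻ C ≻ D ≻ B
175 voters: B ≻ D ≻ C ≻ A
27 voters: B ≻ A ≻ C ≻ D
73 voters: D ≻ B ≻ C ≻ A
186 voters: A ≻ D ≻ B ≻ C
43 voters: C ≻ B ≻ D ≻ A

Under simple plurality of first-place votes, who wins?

A

First-place votes: C 43, B 202, A 376, D 73.
A has the most first-place votes.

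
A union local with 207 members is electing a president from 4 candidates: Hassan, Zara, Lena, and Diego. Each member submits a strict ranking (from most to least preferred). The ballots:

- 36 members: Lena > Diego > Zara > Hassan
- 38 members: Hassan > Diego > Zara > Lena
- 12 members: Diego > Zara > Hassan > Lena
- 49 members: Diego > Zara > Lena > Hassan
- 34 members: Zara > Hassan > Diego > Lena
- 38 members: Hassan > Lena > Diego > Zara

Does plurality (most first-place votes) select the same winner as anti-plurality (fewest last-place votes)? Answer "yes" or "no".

Plurality — first-place votes: Hassan 76, Zara 34, Lena 36, Diego 61. Winner: Hassan.
Anti-plurality — last-place votes: Hassan 85, Zara 38, Lena 84, Diego 0. Winner: Diego.
The two methods disagree.

no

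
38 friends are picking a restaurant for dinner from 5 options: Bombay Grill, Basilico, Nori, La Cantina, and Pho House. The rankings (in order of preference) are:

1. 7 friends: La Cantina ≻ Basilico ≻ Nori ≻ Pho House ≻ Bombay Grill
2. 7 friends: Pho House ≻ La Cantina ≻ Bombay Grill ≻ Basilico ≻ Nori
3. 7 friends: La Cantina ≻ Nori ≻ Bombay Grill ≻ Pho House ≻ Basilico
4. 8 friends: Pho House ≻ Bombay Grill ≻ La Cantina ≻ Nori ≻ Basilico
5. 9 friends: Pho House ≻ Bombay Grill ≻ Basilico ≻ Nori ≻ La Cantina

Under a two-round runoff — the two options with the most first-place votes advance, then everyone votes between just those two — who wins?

Round 1 first-place votes: Bombay Grill 0, Basilico 0, Nori 0, La Cantina 14, Pho House 24.
Pho House and La Cantina advance.
Runoff: Pho House is preferred to La Cantina by 24 voters; La Cantina by 14.
Pho House wins the runoff.

Pho House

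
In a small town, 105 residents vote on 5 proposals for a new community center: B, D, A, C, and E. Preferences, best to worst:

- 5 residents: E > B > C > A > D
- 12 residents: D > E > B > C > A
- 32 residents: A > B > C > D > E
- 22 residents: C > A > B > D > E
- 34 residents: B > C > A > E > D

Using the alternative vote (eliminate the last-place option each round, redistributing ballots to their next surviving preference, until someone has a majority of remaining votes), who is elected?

A

Round 1: B 34, D 12, A 32, C 22, E 5. Eliminate E.
Round 2: B 39, D 12, A 32, C 22. Eliminate D.
Round 3: B 51, A 32, C 22. Eliminate C.
Round 4: B 51, A 54. A has a majority.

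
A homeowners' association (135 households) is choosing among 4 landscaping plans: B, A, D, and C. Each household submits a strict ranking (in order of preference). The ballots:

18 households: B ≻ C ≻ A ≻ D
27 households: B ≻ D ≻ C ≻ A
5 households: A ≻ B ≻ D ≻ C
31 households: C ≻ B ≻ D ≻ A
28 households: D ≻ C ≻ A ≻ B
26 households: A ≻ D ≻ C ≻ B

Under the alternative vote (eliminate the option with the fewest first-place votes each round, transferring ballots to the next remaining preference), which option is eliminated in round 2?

A

Round 1: B 45, A 31, D 28, C 31. Eliminate D.
Round 2: B 45, A 31, C 59. Eliminate A.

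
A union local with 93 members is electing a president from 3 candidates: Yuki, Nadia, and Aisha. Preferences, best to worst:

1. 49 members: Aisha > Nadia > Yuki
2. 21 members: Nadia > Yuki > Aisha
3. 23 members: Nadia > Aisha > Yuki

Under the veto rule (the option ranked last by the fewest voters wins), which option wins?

Last-place votes: Yuki 72, Nadia 0, Aisha 21.
Nadia is ranked last by the fewest voters, so Nadia wins.

Nadia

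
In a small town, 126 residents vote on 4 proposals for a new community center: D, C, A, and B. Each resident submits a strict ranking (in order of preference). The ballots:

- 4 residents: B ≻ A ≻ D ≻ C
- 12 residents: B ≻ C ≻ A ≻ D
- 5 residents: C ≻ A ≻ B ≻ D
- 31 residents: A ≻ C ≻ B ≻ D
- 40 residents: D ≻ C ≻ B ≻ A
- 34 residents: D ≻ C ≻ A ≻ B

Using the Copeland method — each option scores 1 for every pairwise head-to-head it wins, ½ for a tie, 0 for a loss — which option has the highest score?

D

D: beats C, A, and B → score 3.
C: beats A and B; loses to D → score 2.
A: beats B; loses to D and C → score 1.
B: loses to D, C, and A → score 0.
D has the best pairwise record.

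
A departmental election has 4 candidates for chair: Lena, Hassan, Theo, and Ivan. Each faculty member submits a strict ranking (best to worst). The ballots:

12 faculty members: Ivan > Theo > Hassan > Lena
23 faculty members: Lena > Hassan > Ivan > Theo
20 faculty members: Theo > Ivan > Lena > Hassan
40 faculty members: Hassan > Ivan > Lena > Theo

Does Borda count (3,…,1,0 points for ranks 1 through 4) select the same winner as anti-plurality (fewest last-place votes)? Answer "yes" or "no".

yes

Borda — scores: Lena 129, Hassan 178, Theo 84, Ivan 179. Winner: Ivan.
Anti-plurality — last-place votes: Lena 12, Hassan 20, Theo 63, Ivan 0. Winner: Ivan.
The two methods agree.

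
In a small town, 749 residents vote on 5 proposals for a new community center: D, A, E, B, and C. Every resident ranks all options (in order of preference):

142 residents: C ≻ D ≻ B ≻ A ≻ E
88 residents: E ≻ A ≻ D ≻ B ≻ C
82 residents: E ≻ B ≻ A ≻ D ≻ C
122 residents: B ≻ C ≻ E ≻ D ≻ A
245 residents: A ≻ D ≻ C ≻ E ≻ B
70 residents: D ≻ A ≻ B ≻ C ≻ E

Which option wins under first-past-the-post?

A

First-place votes: D 70, A 245, E 170, B 122, C 142.
A has the most first-place votes.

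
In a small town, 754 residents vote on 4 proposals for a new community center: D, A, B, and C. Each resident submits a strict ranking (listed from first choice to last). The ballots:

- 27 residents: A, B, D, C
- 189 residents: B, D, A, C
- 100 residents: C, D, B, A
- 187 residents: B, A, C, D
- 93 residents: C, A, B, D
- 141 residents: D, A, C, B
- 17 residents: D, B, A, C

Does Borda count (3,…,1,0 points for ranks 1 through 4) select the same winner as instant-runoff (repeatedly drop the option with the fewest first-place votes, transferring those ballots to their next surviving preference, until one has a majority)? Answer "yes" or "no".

yes

Borda — scores: D 1079, A 1129, B 1409, C 907. Winner: B.
Instant-runoff — R1 D 158, A 27, B 376, C 193 (A out); R2 D 158, B 403, C 193 (B winner). Winner: B.
The two methods agree.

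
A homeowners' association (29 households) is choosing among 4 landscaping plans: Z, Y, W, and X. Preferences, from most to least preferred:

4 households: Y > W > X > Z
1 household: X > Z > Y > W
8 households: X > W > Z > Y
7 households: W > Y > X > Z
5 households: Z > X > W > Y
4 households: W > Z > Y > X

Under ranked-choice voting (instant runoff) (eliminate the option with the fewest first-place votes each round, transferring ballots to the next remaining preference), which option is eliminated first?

Round 1: Z 5, Y 4, W 11, X 9. Eliminate Y.

Y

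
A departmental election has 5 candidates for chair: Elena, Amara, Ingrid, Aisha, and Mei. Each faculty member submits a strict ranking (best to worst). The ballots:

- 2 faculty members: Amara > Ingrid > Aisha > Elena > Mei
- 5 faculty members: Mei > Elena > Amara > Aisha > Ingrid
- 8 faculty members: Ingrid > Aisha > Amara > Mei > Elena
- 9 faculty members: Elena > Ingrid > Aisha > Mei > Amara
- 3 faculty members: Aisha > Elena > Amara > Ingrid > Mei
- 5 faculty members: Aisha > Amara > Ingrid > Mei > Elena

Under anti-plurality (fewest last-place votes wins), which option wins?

Last-place votes: Elena 13, Amara 9, Ingrid 5, Aisha 0, Mei 5.
Aisha is ranked last by the fewest voters, so Aisha wins.

Aisha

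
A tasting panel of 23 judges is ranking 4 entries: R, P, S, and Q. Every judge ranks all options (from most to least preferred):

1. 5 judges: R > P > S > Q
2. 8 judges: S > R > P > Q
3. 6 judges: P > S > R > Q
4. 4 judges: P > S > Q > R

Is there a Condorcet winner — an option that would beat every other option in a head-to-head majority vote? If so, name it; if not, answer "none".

Checking pairwise contests:
S beats R 18–5.
R beats P 13–10.
P beats S 15–8.
R beats Q 19–4.
Every option loses at least one head-to-head, so there is no Condorcet winner.

none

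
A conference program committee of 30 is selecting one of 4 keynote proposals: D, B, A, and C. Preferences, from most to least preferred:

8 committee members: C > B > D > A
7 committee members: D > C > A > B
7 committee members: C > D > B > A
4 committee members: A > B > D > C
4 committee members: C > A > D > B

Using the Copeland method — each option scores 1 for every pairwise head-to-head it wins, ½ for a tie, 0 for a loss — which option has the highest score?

D: beats B and A; loses to C → score 2.
B: ties A; loses to D and C → score 0.5.
A: ties B; loses to D and C → score 0.5.
C: beats D, B, and A → score 3.
C has the best pairwise record.

C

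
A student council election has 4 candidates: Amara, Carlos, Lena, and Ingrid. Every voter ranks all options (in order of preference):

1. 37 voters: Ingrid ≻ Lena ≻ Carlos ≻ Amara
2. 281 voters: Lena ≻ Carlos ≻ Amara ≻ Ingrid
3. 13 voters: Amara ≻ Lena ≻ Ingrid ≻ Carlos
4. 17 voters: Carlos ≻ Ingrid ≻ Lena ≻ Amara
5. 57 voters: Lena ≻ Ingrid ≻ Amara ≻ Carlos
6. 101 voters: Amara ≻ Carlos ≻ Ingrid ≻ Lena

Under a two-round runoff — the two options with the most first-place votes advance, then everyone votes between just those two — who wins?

Round 1 first-place votes: Amara 114, Carlos 17, Lena 338, Ingrid 37.
Lena and Amara advance.
Runoff: Lena is preferred to Amara by 392 voters; Amara by 114.
Lena wins the runoff.

Lena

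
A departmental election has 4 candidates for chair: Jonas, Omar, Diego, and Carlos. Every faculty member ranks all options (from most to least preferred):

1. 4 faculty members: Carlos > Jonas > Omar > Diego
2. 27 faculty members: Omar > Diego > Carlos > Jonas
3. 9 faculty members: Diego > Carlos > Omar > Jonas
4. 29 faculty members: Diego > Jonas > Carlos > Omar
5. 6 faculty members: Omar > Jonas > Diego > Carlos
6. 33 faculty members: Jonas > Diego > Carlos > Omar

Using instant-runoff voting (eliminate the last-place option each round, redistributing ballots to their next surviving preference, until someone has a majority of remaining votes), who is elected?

Round 1: Jonas 33, Omar 33, Diego 38, Carlos 4. Eliminate Carlos.
Round 2: Jonas 37, Omar 33, Diego 38. Eliminate Omar.
Round 3: Jonas 43, Diego 65. Diego has a majority.

Diego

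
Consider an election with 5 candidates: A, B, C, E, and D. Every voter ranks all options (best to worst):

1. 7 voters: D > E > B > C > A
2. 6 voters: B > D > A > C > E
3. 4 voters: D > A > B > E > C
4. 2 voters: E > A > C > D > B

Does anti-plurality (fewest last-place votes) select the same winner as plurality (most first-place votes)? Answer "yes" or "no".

yes

Anti-plurality — last-place votes: A 7, B 2, C 4, E 6, D 0. Winner: D.
Plurality — first-place votes: A 0, B 6, C 0, E 2, D 11. Winner: D.
The two methods agree.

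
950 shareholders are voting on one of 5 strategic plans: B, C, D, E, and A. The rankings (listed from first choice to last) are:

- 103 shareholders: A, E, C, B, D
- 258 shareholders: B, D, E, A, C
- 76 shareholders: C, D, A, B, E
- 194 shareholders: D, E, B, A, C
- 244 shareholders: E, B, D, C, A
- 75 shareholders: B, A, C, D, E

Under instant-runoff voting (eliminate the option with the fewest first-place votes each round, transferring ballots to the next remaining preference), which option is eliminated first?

Round 1: B 333, C 76, D 194, E 244, A 103. Eliminate C.

C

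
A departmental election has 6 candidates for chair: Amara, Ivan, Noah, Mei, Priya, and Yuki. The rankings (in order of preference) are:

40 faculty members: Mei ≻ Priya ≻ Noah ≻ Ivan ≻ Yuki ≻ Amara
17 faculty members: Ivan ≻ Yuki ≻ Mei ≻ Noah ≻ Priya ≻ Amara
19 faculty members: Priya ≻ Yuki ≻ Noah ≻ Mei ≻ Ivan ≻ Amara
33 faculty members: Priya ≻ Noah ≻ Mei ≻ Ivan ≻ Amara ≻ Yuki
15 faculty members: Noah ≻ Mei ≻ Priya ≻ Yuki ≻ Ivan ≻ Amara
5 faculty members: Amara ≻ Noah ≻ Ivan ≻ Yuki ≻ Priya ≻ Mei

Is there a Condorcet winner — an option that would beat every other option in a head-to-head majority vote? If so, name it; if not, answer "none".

Checking pairwise contests:
Ivan beats Amara 124–5.
Noah beats Ivan 112–17.
Priya beats Noah 92–37.
Noah beats Mei 72–57.
Mei beats Priya 72–57.
Ivan beats Yuki 95–34.
Every option loses at least one head-to-head, so there is no Condorcet winner.

none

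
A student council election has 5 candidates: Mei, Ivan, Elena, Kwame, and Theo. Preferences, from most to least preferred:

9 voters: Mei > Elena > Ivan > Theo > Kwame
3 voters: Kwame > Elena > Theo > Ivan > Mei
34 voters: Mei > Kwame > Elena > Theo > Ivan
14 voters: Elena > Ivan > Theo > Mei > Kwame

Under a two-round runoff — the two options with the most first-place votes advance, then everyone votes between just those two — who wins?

Round 1 first-place votes: Mei 43, Ivan 0, Elena 14, Kwame 3, Theo 0.
Mei and Elena advance.
Runoff: Mei is preferred to Elena by 43 voters; Elena by 17.
Mei wins the runoff.

Mei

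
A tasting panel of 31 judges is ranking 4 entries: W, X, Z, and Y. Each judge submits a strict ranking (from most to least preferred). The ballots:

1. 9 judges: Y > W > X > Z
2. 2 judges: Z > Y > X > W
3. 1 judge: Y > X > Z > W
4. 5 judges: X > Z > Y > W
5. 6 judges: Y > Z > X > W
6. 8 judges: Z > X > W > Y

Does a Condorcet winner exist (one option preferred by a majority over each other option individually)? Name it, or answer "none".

Y

Y vs W: 23–8 for Y.
Y vs X: 18–13 for Y.
Y vs Z: 16–15 for Y.
Y beats every other option head-to-head.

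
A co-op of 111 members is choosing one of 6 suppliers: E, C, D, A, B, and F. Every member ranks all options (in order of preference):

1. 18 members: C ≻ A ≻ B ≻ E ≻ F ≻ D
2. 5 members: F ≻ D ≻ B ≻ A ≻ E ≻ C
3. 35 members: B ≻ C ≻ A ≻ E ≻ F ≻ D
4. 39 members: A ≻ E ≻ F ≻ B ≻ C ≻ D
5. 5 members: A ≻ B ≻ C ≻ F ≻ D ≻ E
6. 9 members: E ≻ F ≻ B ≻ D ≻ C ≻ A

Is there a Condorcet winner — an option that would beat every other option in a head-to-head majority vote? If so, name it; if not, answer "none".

none

Checking pairwise contests:
C beats E 58–53.
B beats C 93–18.
E beats D 101–10.
C beats A 62–49.
A beats B 62–49.
E beats F 101–10.
Every option loses at least one head-to-head, so there is no Condorcet winner.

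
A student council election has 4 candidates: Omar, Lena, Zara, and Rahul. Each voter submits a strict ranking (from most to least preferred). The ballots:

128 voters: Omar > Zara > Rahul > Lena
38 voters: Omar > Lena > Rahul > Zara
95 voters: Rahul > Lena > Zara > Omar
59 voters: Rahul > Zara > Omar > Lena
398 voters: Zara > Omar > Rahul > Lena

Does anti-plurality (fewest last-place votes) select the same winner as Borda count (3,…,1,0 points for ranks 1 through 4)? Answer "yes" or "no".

Anti-plurality — last-place votes: Omar 95, Lena 585, Zara 38, Rahul 0. Winner: Rahul.
Borda — scores: Omar 1353, Lena 266, Zara 1663, Rahul 1026. Winner: Zara.
The two methods disagree.

no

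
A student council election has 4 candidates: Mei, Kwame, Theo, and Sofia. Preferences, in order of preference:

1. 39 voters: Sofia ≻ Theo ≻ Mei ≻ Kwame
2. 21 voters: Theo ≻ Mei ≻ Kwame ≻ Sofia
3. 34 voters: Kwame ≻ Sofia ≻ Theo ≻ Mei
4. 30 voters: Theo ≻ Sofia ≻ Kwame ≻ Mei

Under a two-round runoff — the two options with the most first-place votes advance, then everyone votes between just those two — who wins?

Sofia

Round 1 first-place votes: Mei 0, Kwame 34, Theo 51, Sofia 39.
Theo and Sofia advance.
Runoff: Theo is preferred to Sofia by 51 voters; Sofia by 73.
Sofia wins the runoff.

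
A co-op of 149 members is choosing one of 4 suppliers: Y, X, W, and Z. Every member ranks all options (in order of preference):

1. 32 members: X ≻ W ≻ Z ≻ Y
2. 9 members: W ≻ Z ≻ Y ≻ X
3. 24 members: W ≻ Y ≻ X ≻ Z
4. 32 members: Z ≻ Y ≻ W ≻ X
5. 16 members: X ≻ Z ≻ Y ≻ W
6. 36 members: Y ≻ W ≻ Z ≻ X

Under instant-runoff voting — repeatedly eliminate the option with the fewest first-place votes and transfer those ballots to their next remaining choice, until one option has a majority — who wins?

Round 1: Y 36, X 48, W 33, Z 32. Eliminate Z.
Round 2: Y 68, X 48, W 33. Eliminate W.
Round 3: Y 101, X 48. Y has a majority.

Y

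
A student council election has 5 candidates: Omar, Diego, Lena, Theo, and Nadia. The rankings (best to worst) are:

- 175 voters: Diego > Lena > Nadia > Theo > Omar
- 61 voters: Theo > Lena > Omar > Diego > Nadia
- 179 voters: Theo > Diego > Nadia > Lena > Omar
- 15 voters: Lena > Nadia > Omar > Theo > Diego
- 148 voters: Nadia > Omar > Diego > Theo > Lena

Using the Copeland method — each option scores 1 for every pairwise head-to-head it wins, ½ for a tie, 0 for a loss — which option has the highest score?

Omar: loses to Diego, Lena, Theo, and Nadia → score 0.
Diego: beats Omar, Lena, Theo, and Nadia → score 4.
Lena: beats Omar; loses to Diego, Theo, and Nadia → score 1.
Theo: beats Omar and Lena; loses to Diego and Nadia → score 2.
Nadia: beats Omar, Lena, and Theo; loses to Diego → score 3.
Diego has the best pairwise record.

Diego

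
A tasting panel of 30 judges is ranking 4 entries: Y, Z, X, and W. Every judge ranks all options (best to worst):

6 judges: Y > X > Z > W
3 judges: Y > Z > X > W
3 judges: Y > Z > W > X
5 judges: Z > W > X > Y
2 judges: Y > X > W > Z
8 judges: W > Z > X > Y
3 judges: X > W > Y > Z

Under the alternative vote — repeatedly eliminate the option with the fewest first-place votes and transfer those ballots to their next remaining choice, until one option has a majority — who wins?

W

Round 1: Y 14, Z 5, X 3, W 8. Eliminate X.
Round 2: Y 14, Z 5, W 11. Eliminate Z.
Round 3: Y 14, W 16. W has a majority.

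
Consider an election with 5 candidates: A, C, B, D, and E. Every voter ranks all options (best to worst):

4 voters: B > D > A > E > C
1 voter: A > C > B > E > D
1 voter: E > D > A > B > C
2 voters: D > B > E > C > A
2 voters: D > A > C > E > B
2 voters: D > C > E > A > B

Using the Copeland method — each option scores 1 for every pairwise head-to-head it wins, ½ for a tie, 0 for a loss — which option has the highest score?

A: beats C and E; ties B; loses to D → score 2.5.
C: loses to A, B, D, and E → score 0.
B: beats C and E; ties A; loses to D → score 2.5.
D: beats A, C, B, and E → score 4.
E: beats C; loses to A, B, and D → score 1.
D has the best pairwise record.

D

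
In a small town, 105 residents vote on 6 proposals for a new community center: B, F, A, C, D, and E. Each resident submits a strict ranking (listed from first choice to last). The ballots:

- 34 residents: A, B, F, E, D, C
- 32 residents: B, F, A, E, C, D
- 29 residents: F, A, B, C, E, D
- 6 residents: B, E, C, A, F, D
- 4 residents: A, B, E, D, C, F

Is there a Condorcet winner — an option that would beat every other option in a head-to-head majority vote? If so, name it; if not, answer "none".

Checking pairwise contests:
A beats B 67–38.
B beats F 76–29.
F beats A 61–44.
B beats C 105–0.
B beats D 105–0.
B beats E 105–0.
Every option loses at least one head-to-head, so there is no Condorcet winner.

none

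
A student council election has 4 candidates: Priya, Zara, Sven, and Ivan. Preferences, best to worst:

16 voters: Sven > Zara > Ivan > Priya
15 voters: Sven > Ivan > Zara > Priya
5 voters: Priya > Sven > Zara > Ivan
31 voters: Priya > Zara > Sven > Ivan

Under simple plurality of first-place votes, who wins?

First-place votes: Priya 36, Zara 0, Sven 31, Ivan 0.
Priya has the most first-place votes.

Priya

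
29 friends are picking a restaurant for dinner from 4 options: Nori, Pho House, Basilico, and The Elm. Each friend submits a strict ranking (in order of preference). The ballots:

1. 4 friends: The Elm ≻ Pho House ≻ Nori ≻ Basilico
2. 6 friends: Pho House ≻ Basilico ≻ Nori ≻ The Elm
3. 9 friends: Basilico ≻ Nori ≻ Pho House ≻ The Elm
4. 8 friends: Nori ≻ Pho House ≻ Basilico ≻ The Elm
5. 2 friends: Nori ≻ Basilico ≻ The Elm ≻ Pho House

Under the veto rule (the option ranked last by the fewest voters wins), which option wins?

Last-place votes: Nori 0, Pho House 2, Basilico 4, The Elm 23.
Nori is ranked last by the fewest voters, so Nori wins.

Nori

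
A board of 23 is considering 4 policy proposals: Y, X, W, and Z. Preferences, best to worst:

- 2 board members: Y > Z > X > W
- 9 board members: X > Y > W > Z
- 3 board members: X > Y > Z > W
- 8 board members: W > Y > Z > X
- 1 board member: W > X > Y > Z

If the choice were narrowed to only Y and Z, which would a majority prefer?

Y

Voters preferring Y to Z: 23; preferring Z to Y: 0.
Y wins the head-to-head.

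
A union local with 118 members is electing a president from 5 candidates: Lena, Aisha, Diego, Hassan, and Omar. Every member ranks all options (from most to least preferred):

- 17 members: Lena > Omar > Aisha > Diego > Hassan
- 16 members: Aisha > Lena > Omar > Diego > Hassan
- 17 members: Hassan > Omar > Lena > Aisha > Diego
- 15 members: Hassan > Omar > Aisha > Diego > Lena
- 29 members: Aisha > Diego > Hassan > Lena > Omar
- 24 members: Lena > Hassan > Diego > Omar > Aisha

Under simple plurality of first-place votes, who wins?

Aisha

First-place votes: Lena 41, Aisha 45, Diego 0, Hassan 32, Omar 0.
Aisha has the most first-place votes.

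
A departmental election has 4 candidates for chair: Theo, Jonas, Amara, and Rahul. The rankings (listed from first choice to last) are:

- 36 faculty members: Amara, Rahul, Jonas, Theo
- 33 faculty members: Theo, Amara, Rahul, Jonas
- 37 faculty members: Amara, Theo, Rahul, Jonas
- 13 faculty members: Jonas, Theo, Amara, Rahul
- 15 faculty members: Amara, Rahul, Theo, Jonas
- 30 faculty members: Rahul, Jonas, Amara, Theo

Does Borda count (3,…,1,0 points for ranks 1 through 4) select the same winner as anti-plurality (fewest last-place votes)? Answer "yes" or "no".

yes

Borda — scores: Theo 214, Jonas 135, Amara 373, Rahul 262. Winner: Amara.
Anti-plurality — last-place votes: Theo 66, Jonas 85, Amara 0, Rahul 13. Winner: Amara.
The two methods agree.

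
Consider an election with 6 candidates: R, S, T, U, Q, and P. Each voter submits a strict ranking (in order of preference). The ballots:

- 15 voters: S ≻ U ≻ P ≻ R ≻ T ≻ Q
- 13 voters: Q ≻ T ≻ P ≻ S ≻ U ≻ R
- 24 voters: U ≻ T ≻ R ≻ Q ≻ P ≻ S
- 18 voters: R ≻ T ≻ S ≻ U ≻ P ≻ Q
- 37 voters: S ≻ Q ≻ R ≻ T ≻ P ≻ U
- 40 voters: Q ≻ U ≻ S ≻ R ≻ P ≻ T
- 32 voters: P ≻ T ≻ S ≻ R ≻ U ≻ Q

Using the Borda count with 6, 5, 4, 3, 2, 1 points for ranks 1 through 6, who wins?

S

R: 15·3 + 13·1 + 24·4 + 18·6 + 37·4 + 40·3 + 32·3 = 626
S: 15·6 + 13·3 + 24·1 + 18·4 + 37·6 + 40·4 + 32·4 = 735
T: 15·2 + 13·5 + 24·5 + 18·5 + 37·3 + 40·1 + 32·5 = 616
U: 15·5 + 13·2 + 24·6 + 18·3 + 37·1 + 40·5 + 32·2 = 600
Q: 15·1 + 13·6 + 24·3 + 18·1 + 37·5 + 40·6 + 32·1 = 640
P: 15·4 + 13·4 + 24·2 + 18·2 + 37·2 + 40·2 + 32·6 = 542
S has the highest Borda score (735).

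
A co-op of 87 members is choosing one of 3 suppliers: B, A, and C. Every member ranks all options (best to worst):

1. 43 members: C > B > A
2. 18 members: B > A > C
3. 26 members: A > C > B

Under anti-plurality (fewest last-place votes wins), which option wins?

C

Last-place votes: B 26, A 43, C 18.
C is ranked last by the fewest voters, so C wins.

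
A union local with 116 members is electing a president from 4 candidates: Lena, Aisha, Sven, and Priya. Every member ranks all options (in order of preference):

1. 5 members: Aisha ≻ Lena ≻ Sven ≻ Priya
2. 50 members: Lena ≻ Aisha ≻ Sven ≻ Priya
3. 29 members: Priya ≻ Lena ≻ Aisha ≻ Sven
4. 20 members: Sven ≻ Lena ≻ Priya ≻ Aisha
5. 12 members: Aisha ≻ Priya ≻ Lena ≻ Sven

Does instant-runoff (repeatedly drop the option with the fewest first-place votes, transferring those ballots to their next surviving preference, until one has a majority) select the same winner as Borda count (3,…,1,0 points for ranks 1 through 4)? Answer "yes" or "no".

Instant-runoff — R1 Lena 50, Aisha 17, Sven 20, Priya 29 (Aisha out); R2 Lena 55, Sven 20, Priya 41 (Sven out); R3 Lena 75, Priya 41 (Lena winner). Winner: Lena.
Borda — scores: Lena 270, Aisha 180, Sven 115, Priya 131. Winner: Lena.
The two methods agree.

yes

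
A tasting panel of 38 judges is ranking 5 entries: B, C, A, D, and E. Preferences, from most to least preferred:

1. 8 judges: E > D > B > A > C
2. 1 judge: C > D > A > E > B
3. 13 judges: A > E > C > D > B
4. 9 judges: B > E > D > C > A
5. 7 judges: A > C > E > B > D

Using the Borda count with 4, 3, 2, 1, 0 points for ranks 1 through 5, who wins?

E

B: 8·2 + 1·0 + 13·0 + 9·4 + 7·1 = 59
C: 8·0 + 1·4 + 13·2 + 9·1 + 7·3 = 60
A: 8·1 + 1·2 + 13·4 + 9·0 + 7·4 = 90
D: 8·3 + 1·3 + 13·1 + 9·2 + 7·0 = 58
E: 8·4 + 1·1 + 13·3 + 9·3 + 7·2 = 113
E has the highest Borda score (113).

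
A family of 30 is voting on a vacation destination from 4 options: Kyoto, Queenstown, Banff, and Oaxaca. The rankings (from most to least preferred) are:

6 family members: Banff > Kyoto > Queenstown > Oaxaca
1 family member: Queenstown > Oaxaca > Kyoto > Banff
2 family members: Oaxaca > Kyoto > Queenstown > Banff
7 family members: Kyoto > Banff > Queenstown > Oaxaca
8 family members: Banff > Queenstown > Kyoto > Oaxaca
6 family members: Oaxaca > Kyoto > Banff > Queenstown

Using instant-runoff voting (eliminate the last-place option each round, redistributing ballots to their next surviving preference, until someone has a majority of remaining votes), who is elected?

Round 1: Kyoto 7, Queenstown 1, Banff 14, Oaxaca 8. Eliminate Queenstown.
Round 2: Kyoto 7, Banff 14, Oaxaca 9. Eliminate Kyoto.
Round 3: Banff 21, Oaxaca 9. Banff has a majority.

Banff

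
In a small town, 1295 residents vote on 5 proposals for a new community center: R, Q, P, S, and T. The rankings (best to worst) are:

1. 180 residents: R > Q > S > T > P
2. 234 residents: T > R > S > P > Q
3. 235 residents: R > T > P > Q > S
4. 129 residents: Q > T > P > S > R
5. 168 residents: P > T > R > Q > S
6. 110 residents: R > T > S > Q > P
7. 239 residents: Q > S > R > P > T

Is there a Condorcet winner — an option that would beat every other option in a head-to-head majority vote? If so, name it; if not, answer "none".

R

R vs Q: 927–368 for R.
R vs P: 998–297 for R.
R vs S: 927–368 for R.
R vs T: 764–531 for R.
R beats every other option head-to-head.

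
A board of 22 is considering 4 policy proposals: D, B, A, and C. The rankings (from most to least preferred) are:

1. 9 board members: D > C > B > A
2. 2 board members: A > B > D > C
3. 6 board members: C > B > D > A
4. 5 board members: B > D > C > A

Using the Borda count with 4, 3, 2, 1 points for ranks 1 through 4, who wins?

D

D: 9·4 + 2·2 + 6·2 + 5·3 = 67
B: 9·2 + 2·3 + 6·3 + 5·4 = 62
A: 9·1 + 2·4 + 6·1 + 5·1 = 28
C: 9·3 + 2·1 + 6·4 + 5·2 = 63
D has the highest Borda score (67).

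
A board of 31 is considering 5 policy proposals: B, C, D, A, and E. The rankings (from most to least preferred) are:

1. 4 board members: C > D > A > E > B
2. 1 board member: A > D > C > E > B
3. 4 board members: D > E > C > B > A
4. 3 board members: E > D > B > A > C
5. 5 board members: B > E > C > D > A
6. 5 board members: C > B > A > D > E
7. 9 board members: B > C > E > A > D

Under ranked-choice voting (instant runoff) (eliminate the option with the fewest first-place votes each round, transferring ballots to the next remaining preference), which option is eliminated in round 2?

E

Round 1: B 14, C 9, D 4, A 1, E 3. Eliminate A.
Round 2: B 14, C 9, D 5, E 3. Eliminate E.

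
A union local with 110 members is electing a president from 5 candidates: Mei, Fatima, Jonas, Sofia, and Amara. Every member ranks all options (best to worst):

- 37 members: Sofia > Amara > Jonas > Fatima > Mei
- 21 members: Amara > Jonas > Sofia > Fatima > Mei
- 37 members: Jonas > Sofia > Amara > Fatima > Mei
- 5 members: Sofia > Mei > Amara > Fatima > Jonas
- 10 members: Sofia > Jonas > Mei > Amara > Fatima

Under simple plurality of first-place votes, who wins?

Sofia

First-place votes: Mei 0, Fatima 0, Jonas 37, Sofia 52, Amara 21.
Sofia has the most first-place votes.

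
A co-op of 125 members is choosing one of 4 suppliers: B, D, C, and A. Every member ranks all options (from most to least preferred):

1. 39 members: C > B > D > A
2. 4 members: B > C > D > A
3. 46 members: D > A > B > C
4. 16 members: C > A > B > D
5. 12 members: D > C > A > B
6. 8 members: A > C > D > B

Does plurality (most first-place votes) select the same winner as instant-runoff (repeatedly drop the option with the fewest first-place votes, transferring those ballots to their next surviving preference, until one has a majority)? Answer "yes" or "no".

no

Plurality — first-place votes: B 4, D 58, C 55, A 8. Winner: D.
Instant-runoff — R1 B 4, D 58, C 55, A 8 (B out); R2 D 58, C 59, A 8 (A out); R3 D 58, C 67 (C winner). Winner: C.
The two methods disagree.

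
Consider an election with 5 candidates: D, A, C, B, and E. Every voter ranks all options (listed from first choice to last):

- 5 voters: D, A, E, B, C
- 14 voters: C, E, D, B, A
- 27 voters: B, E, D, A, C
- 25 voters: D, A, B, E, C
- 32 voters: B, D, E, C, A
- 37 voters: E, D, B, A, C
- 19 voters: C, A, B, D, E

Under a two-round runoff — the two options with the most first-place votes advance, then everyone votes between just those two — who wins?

Round 1 first-place votes: D 30, A 0, C 33, B 59, E 37.
B and E advance.
Runoff: B is preferred to E by 103 voters; E by 56.
B wins the runoff.

B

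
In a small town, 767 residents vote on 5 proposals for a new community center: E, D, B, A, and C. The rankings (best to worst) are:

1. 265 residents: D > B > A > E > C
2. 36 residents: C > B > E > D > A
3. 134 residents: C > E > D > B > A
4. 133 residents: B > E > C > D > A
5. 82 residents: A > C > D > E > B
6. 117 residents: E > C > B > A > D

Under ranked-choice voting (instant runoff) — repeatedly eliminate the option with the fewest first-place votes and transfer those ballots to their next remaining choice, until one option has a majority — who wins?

Round 1: E 117, D 265, B 133, A 82, C 170. Eliminate A.
Round 2: E 117, D 265, B 133, C 252. Eliminate E.
Round 3: D 265, B 133, C 369. Eliminate B.
Round 4: D 265, C 502. C has a majority.

C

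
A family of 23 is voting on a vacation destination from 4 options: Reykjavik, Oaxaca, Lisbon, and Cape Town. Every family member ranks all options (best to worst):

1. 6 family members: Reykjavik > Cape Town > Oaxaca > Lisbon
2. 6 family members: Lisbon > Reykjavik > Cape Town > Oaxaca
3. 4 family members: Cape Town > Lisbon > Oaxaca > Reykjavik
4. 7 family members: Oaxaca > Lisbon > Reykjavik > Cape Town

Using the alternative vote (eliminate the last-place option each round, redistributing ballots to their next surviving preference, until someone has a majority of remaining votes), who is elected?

Round 1: Reykjavik 6, Oaxaca 7, Lisbon 6, Cape Town 4. Eliminate Cape Town.
Round 2: Reykjavik 6, Oaxaca 7, Lisbon 10. Eliminate Reykjavik.
Round 3: Oaxaca 13, Lisbon 10. Oaxaca has a majority.

Oaxaca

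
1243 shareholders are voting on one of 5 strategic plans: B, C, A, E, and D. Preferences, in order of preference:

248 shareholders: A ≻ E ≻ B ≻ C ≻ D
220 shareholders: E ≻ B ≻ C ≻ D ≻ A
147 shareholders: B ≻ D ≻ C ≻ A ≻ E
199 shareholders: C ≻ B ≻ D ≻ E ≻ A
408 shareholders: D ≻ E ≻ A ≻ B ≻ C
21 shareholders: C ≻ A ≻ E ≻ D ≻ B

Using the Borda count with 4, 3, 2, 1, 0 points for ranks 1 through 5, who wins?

E

B: 248·2 + 220·3 + 147·4 + 199·3 + 408·1 + 21·0 = 2749
C: 248·1 + 220·2 + 147·2 + 199·4 + 408·0 + 21·4 = 1862
A: 248·4 + 220·0 + 147·1 + 199·0 + 408·2 + 21·3 = 2018
E: 248·3 + 220·4 + 147·0 + 199·1 + 408·3 + 21·2 = 3089
D: 248·0 + 220·1 + 147·3 + 199·2 + 408·4 + 21·1 = 2712
E has the highest Borda score (3089).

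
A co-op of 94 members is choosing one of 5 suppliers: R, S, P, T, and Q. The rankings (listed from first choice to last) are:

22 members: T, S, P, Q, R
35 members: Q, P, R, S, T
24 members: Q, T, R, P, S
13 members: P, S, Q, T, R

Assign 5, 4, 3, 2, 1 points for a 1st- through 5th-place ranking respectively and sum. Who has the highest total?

Q

R: 22·1 + 35·3 + 24·3 + 13·1 = 212
S: 22·4 + 35·2 + 24·1 + 13·4 = 234
P: 22·3 + 35·4 + 24·2 + 13·5 = 319
T: 22·5 + 35·1 + 24·4 + 13·2 = 267
Q: 22·2 + 35·5 + 24·5 + 13·3 = 378
Q has the highest Borda score (378).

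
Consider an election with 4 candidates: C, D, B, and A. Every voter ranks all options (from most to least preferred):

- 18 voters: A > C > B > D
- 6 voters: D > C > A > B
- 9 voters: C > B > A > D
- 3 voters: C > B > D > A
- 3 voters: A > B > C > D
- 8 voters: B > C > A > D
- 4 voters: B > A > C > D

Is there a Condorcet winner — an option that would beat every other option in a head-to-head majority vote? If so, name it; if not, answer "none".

C vs D: 45–6 for C.
C vs B: 36–15 for C.
C vs A: 26–25 for C.
C beats every other option head-to-head.

C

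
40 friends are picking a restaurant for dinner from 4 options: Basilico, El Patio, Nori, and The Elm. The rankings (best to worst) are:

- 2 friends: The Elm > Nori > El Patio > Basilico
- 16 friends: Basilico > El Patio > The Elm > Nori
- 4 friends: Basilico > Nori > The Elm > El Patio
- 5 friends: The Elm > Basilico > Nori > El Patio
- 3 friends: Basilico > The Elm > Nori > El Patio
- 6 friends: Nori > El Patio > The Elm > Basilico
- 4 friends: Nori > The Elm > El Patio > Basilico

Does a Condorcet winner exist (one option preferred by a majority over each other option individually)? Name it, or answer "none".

Basilico

Basilico vs El Patio: 28–12 for Basilico.
Basilico vs Nori: 28–12 for Basilico.
Basilico vs The Elm: 23–17 for Basilico.
Basilico beats every other option head-to-head.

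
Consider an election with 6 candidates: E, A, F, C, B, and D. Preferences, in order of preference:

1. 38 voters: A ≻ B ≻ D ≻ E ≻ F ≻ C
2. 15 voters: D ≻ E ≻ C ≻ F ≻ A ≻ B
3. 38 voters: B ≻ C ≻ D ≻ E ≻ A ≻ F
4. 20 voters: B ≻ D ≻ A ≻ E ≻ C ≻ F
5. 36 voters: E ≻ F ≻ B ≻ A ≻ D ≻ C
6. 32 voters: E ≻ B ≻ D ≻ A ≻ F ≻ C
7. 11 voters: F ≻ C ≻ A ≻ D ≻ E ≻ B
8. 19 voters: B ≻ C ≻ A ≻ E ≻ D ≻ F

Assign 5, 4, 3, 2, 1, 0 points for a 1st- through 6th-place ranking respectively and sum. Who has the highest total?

E: 38·2 + 15·4 + 38·2 + 20·2 + 36·5 + 32·5 + 11·1 + 19·2 = 641
A: 38·5 + 15·1 + 38·1 + 20·3 + 36·2 + 32·2 + 11·3 + 19·3 = 529
F: 38·1 + 15·2 + 38·0 + 20·0 + 36·4 + 32·1 + 11·5 + 19·0 = 299
C: 38·0 + 15·3 + 38·4 + 20·1 + 36·0 + 32·0 + 11·4 + 19·4 = 337
B: 38·4 + 15·0 + 38·5 + 20·5 + 36·3 + 32·4 + 11·0 + 19·5 = 773
D: 38·3 + 15·5 + 38·3 + 20·4 + 36·1 + 32·3 + 11·2 + 19·1 = 556
B has the highest Borda score (773).

B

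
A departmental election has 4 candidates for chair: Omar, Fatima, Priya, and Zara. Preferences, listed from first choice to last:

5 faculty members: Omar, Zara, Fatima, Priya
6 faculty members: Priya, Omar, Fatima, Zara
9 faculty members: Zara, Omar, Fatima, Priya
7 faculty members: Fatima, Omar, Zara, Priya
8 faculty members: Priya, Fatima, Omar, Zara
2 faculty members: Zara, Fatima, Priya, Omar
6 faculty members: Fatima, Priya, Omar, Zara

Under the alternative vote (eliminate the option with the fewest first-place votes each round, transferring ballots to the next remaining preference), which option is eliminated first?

Round 1: Omar 5, Fatima 13, Priya 14, Zara 11. Eliminate Omar.

Omar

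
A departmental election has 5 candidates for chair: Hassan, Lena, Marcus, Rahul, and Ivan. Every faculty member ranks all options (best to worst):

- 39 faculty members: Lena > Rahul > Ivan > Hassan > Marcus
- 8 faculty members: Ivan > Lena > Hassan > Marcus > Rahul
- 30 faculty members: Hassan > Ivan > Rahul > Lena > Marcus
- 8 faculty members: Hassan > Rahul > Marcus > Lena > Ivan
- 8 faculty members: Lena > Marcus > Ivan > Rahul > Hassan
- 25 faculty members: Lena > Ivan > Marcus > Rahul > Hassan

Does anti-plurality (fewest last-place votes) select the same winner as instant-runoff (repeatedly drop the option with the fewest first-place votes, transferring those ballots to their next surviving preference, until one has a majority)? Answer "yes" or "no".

yes

Anti-plurality — last-place votes: Hassan 33, Lena 0, Marcus 69, Rahul 8, Ivan 8. Winner: Lena.
Instant-runoff — R1 Hassan 38, Lena 72, Marcus 0, Rahul 0, Ivan 8 (Lena winner). Winner: Lena.
The two methods agree.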